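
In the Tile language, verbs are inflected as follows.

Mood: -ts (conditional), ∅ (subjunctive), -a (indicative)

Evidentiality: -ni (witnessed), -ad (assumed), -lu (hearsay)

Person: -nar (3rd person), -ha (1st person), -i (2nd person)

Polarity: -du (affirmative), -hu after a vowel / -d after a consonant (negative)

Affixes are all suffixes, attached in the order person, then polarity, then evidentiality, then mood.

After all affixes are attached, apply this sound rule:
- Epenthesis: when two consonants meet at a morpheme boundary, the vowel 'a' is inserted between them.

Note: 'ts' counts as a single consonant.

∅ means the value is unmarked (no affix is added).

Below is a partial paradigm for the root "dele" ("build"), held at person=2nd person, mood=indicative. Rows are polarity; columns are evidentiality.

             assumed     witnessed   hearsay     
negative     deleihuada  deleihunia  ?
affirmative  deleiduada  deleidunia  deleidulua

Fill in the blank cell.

deleihulua

Attach person 2nd person -i → delei.
Attach polarity negative -hu (after vowel 'i') → deleihu.
Attach evidentiality hearsay -lu → deleihulu.
Attach mood indicative -a → deleihulua.
Epenthesis: no change.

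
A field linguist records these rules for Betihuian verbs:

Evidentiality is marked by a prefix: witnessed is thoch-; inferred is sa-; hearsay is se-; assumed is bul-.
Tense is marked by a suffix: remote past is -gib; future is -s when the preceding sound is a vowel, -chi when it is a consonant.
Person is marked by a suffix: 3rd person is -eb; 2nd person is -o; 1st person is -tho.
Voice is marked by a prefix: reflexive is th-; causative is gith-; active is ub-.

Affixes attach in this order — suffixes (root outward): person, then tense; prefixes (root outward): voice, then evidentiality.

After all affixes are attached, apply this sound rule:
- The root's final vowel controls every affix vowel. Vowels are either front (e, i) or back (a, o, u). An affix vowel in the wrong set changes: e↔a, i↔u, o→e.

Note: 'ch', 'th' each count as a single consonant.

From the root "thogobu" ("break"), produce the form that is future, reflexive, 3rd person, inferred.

Attach person 3rd person -eb → thogobueb.
Attach tense future -chi (after consonant 'b') → thogobuebchi.
Attach voice reflexive th- → ththogobuebchi.
Attach evidentiality inferred sa- → saththogobuebchi.
Apply vowel harmony: saththogobuebchi → saththogobuabchu.

saththogobuabchu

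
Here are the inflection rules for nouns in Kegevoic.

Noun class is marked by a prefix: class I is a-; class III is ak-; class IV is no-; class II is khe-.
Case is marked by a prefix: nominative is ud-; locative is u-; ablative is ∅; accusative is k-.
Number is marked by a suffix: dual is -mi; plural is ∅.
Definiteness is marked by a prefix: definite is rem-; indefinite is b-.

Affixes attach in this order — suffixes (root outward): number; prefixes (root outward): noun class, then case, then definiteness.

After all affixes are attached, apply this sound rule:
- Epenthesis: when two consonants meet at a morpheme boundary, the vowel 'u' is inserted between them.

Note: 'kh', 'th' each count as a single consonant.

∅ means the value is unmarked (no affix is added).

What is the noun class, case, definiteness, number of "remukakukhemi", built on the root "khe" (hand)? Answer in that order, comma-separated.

Segment: rem-k-ak-khe-mi.
noun class: ak- → class III.
case: k- → accusative.
definiteness: rem- → definite.
number: -mi → dual.

class III, accusative, definite, dual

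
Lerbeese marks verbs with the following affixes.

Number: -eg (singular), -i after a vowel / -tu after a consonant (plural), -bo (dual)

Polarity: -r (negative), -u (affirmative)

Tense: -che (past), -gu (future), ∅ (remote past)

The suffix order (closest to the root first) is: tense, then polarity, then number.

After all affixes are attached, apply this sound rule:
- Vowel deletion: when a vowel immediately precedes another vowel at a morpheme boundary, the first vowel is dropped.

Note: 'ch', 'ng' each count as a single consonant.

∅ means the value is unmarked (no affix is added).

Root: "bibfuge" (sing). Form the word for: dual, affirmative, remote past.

bibfugubo

tense = remote past: zero marking, form stays bibfuge.
Attach polarity affirmative -u → bibfugeu.
Attach number dual -bo → bibfugeubo.
Apply vowel deletion: bibfugeubo → bibfugubo.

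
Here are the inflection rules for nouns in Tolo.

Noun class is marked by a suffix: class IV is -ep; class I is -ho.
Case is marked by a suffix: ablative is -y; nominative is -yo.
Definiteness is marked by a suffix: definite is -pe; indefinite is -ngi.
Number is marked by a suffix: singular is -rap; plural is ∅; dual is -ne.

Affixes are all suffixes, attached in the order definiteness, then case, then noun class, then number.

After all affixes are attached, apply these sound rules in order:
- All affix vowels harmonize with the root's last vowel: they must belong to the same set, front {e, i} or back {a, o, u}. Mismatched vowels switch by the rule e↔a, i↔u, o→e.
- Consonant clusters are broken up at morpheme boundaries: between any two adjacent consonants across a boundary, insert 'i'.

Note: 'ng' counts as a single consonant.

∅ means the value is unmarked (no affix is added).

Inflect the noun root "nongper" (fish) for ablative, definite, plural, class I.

nongperipeyihe

Attach definiteness definite -pe → nongperpe.
Attach case ablative -y → nongperpey.
Attach noun class class I -ho → nongperpeyho.
number = plural: zero marking, form stays nongperpeyho.
Apply vowel harmony: nongperpeyho → nongperpeyhe.
Apply epenthesis: nongperpeyhe → nongperipeyihe.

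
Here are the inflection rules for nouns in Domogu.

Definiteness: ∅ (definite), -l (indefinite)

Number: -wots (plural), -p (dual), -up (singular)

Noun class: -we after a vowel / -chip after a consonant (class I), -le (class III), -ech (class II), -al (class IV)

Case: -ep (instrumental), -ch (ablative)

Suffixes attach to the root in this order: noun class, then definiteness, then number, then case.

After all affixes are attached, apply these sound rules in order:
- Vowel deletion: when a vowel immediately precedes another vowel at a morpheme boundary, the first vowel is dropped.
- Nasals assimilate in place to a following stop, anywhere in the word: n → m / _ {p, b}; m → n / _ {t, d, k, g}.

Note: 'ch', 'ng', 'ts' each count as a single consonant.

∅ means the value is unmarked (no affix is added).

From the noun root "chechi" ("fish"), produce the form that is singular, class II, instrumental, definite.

chechechupep

Attach noun class class II -ech → chechiech.
definiteness = definite: zero marking, form stays chechiech.
Attach number singular -up → chechiechup.
Attach case instrumental -ep → chechiechupep.
Apply vowel deletion: chechiechupep → chechechupep.
Nasal assimilation: no change.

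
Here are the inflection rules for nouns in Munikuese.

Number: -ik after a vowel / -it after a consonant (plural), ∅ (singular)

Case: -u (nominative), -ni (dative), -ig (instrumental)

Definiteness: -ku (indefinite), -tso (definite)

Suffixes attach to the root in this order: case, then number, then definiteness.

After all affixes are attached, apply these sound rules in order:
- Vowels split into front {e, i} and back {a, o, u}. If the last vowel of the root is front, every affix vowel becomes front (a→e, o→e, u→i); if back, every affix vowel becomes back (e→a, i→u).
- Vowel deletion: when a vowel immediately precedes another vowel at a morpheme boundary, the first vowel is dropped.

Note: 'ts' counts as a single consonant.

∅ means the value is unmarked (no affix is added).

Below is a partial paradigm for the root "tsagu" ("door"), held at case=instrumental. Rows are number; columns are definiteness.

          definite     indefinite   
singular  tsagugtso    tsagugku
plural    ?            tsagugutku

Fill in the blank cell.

tsaguguttso

Attach case instrumental -ig → tsaguig.
Attach number plural -it (after consonant 'g') → tsaguigit.
Attach definiteness definite -tso → tsaguigittso.
Apply vowel harmony: tsaguigittso → tsaguuguttso.
Apply vowel deletion: tsaguuguttso → tsaguguttso.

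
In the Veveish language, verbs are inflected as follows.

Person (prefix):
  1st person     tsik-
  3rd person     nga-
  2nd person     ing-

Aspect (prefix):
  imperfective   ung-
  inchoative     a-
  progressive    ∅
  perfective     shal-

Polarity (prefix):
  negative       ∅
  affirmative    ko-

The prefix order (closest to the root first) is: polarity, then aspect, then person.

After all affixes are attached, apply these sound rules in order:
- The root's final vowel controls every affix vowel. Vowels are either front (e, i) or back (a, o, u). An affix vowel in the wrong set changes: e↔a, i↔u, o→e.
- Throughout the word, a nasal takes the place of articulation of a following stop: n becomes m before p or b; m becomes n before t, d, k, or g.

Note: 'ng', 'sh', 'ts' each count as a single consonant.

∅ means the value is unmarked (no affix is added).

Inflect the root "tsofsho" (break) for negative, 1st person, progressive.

polarity = negative: zero marking, form stays tsofsho.
aspect = progressive: zero marking, form stays tsofsho.
Attach person 1st person tsik- → tsiktsofsho.
Apply vowel harmony: tsiktsofsho → tsuktsofsho.
Nasal assimilation: no change.

tsuktsofsho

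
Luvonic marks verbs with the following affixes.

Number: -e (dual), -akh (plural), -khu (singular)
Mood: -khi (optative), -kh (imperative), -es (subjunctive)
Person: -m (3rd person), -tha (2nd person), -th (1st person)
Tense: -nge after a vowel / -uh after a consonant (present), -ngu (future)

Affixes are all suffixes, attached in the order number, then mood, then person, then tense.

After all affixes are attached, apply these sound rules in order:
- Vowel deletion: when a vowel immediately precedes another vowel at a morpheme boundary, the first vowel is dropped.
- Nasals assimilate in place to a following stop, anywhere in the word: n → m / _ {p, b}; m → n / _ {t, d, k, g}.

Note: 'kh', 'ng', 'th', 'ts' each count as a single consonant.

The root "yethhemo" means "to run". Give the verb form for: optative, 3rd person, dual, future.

Attach number dual -e → yethhemoe.
Attach mood optative -khi → yethhemoekhi.
Attach person 3rd person -m → yethhemoekhim.
Attach tense future -ngu → yethhemoekhimngu.
Apply vowel deletion: yethhemoekhimngu → yethhemekhimngu.
Nasal assimilation: no change.

yethhemekhimngu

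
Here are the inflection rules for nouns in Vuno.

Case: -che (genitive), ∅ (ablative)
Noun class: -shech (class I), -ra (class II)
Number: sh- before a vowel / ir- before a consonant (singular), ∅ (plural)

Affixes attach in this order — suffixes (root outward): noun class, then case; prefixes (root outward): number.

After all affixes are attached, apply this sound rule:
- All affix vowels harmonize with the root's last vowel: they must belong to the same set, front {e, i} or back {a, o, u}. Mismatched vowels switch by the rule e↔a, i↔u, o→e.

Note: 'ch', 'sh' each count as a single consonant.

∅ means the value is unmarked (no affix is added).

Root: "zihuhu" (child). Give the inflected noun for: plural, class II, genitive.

Attach noun class class II -ra → zihuhura.
number = plural: zero marking, form stays zihuhura.
Attach case genitive -che → zihuhurache.
Apply vowel harmony: zihuhurache → zihuhuracha.

zihuhuracha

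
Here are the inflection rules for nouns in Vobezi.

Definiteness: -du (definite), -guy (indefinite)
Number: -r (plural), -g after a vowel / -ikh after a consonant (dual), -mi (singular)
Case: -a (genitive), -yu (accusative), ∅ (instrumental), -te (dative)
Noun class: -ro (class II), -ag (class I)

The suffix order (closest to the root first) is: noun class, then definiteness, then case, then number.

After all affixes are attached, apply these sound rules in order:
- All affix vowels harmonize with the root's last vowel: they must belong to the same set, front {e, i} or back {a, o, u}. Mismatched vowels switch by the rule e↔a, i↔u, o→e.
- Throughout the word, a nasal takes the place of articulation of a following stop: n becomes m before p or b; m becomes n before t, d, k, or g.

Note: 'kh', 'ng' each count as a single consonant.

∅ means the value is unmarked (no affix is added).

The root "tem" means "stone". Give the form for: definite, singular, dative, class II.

temreditemi

Attach noun class class II -ro → temro.
Attach definiteness definite -du → temrodu.
Attach case dative -te → temrodute.
Attach number singular -mi → temrodutemi.
Apply vowel harmony: temrodutemi → temreditemi.
Nasal assimilation: no change.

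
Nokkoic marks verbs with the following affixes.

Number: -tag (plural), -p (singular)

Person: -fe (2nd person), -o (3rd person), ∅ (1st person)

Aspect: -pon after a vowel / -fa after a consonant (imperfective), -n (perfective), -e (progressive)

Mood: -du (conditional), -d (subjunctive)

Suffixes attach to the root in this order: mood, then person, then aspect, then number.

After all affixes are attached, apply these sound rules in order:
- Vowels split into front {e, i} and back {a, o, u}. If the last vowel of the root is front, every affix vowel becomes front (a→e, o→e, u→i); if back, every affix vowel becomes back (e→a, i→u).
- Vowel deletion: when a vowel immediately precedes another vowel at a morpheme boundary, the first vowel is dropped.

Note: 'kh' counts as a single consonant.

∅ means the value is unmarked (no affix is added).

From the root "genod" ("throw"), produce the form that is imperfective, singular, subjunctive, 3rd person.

genoddoponp

Attach mood subjunctive -d → genodd.
Attach person 3rd person -o → genoddo.
Attach aspect imperfective -pon (after vowel 'o') → genoddopon.
Attach number singular -p → genoddoponp.
Vowel harmony: no change.
Vowel deletion: no change.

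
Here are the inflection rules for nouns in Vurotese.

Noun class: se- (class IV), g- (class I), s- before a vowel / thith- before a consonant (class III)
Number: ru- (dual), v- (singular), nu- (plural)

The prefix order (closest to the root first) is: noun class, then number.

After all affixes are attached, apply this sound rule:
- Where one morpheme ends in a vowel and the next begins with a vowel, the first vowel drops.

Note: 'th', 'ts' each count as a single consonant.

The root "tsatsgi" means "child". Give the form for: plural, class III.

Attach noun class class III thith- (before consonant 'ts') → thithtsatsgi.
Attach number plural nu- → nuthithtsatsgi.
Vowel deletion: no change.

nuthithtsatsgi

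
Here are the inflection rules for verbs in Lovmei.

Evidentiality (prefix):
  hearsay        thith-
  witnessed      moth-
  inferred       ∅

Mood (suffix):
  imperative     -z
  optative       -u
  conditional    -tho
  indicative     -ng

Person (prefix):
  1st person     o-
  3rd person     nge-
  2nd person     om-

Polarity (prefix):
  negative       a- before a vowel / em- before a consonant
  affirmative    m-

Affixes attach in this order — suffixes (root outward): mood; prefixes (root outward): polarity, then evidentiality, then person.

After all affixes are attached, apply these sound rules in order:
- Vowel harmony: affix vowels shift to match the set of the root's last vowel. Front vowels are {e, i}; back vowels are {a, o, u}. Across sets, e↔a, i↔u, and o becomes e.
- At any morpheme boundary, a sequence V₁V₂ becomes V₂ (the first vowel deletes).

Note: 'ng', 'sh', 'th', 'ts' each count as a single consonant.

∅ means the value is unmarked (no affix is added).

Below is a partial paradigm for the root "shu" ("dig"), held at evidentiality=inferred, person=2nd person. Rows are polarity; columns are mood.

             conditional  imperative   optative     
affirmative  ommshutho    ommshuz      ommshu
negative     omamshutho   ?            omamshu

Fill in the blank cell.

Attach polarity negative em- (before consonant 'sh') → emshu.
evidentiality = inferred: zero marking, form stays emshu.
Attach person 2nd person om- → omemshu.
Attach mood imperative -z → omemshuz.
Apply vowel harmony: omemshuz → omamshuz.
Vowel deletion: no change.

omamshuz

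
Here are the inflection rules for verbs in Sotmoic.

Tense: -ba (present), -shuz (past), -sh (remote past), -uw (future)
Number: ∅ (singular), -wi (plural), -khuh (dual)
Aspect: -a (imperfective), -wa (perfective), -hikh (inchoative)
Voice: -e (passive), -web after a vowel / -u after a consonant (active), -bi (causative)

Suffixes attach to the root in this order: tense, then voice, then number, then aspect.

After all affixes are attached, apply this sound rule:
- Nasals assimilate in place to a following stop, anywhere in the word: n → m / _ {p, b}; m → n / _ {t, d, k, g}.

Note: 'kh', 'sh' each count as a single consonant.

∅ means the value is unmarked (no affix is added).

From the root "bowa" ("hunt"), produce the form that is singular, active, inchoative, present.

bowabawebhikh

Attach tense present -ba → bowaba.
Attach voice active -web (after vowel 'a') → bowabaweb.
number = singular: zero marking, form stays bowabaweb.
Attach aspect inchoative -hikh → bowabawebhikh.
Nasal assimilation: no change.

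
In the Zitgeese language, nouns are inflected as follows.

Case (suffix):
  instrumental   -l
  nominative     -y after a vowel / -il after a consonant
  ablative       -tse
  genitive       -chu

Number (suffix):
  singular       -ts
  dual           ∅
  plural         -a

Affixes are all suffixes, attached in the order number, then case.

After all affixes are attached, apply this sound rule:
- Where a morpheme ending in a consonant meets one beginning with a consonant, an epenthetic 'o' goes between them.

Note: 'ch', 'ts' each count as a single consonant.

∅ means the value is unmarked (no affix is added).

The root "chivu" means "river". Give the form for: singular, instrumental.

Attach number singular -ts → chivuts.
Attach case instrumental -l → chivutsl.
Apply epenthesis: chivutsl → chivutsol.

chivutsol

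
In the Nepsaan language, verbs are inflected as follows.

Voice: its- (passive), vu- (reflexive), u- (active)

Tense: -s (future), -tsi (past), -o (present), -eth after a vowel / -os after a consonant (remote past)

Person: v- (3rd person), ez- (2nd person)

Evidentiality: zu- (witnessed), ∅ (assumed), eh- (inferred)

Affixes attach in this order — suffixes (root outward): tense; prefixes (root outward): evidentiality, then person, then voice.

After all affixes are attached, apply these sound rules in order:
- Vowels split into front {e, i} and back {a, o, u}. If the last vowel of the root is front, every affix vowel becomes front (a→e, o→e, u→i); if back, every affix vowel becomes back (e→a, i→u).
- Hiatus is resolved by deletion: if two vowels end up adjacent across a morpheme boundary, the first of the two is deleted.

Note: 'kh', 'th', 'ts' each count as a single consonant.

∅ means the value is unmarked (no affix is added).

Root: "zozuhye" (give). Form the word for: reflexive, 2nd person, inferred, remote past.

Attach evidentiality inferred eh- → ehzozuhye.
Attach person 2nd person ez- → ezehzozuhye.
Attach tense remote past -eth (after vowel 'e') → ezehzozuhyeeth.
Attach voice reflexive vu- → vuezehzozuhyeeth.
Apply vowel harmony: vuezehzozuhyeeth → viezehzozuhyeeth.
Apply vowel deletion: viezehzozuhyeeth → vezehzozuhyeth.

vezehzozuhyeth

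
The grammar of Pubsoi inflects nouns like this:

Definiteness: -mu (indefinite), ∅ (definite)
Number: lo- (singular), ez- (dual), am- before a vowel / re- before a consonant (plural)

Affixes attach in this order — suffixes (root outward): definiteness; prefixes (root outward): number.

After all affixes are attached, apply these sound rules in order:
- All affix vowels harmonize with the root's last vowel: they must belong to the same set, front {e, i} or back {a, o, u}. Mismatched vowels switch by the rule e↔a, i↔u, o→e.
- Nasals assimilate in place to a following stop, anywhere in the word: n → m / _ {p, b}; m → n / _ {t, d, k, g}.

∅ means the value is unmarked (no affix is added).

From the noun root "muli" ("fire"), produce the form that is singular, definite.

Attach number singular lo- → lomuli.
definiteness = definite: zero marking, form stays lomuli.
Apply vowel harmony: lomuli → lemuli.
Nasal assimilation: no change.

lemuli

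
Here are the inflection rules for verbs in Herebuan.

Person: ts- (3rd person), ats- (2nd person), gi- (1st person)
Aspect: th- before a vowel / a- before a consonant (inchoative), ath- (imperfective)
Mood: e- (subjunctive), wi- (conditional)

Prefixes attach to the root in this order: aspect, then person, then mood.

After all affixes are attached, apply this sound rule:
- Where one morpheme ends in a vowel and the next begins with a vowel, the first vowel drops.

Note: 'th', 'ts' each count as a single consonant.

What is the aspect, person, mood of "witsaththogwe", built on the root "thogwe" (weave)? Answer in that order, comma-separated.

Segment: wi-ts-ath-thogwe.
aspect: ath- → imperfective.
person: ts- → 3rd person.
mood: wi- → conditional.

imperfective, 3rd person, conditional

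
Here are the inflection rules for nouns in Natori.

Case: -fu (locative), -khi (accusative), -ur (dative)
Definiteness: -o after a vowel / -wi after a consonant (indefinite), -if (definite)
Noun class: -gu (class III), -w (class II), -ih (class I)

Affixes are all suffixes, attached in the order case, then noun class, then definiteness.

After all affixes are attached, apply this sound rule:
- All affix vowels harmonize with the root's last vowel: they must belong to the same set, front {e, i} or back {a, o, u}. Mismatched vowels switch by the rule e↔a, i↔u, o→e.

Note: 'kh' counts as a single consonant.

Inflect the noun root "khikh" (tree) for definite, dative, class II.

khikhirwif

Attach case dative -ur → khikhur.
Attach noun class class II -w → khikhurw.
Attach definiteness definite -if → khikhurwif.
Apply vowel harmony: khikhurwif → khikhirwif.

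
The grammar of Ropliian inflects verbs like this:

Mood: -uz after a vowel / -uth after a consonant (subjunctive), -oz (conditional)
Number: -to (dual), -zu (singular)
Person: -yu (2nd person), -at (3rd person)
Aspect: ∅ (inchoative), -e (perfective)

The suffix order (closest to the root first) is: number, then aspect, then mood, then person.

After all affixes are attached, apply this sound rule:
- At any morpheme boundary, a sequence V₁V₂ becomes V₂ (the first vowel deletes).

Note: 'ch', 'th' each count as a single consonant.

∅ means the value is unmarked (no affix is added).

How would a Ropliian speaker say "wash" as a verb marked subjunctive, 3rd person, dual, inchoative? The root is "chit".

Attach number dual -to → chitto.
aspect = inchoative: zero marking, form stays chitto.
Attach mood subjunctive -uz (after vowel 'o') → chittouz.
Attach person 3rd person -at → chittouzat.
Apply vowel deletion: chittouzat → chittuzat.

chittuzat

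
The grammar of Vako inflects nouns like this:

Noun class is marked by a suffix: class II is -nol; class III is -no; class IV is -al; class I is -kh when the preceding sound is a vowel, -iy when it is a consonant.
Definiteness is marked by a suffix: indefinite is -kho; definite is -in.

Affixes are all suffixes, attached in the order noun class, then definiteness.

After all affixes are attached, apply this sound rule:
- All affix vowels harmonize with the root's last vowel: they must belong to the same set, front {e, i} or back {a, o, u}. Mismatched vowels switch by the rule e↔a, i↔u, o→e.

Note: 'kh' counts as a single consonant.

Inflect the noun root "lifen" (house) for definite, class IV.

lifenelin

Attach noun class class IV -al → lifenal.
Attach definiteness definite -in → lifenalin.
Apply vowel harmony: lifenalin → lifenelin.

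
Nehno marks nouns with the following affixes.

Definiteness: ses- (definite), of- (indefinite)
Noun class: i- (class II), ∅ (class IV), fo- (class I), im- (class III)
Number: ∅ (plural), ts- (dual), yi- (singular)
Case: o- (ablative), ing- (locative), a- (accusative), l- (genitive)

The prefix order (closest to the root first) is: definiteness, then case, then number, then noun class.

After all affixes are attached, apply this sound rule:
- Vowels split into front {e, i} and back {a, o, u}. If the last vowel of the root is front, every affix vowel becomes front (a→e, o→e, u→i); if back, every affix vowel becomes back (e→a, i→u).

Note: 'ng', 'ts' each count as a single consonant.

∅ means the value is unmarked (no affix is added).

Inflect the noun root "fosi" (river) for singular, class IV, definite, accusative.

Attach definiteness definite ses- → sesfosi.
Attach case accusative a- → asesfosi.
Attach number singular yi- → yiasesfosi.
noun class = class IV: zero marking, form stays yiasesfosi.
Apply vowel harmony: yiasesfosi → yiesesfosi.

yiesesfosi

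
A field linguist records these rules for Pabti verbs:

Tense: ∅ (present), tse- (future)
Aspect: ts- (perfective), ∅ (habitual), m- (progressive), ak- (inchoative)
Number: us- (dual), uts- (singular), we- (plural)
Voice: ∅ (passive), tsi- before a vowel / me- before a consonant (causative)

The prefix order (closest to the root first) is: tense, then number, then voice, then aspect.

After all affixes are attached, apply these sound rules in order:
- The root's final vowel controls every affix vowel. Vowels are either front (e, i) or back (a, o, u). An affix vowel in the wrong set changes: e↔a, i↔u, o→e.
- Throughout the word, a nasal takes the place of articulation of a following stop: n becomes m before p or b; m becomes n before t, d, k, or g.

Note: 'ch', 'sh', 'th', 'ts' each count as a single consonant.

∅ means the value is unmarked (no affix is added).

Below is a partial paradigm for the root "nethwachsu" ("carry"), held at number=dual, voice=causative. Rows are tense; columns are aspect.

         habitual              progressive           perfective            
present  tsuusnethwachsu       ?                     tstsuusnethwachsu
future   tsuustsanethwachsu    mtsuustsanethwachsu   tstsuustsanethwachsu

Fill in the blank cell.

mtsuusnethwachsu

tense = present: zero marking, form stays nethwachsu.
Attach number dual us- → usnethwachsu.
Attach voice causative tsi- (before vowel 'u') → tsiusnethwachsu.
Attach aspect progressive m- → mtsiusnethwachsu.
Apply vowel harmony: mtsiusnethwachsu → mtsuusnethwachsu.
Nasal assimilation: no change.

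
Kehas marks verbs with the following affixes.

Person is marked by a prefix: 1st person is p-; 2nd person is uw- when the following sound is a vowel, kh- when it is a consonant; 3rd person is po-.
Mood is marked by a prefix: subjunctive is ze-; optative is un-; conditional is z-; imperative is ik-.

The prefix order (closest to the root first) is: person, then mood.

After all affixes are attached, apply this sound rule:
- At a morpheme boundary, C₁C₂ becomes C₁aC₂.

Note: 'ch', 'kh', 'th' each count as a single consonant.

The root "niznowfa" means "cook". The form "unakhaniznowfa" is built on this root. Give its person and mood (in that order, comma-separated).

Segment: un-kh-niznowfa.
person: uw/kh- → 2nd person.
mood: un- → optative.

2nd person, optative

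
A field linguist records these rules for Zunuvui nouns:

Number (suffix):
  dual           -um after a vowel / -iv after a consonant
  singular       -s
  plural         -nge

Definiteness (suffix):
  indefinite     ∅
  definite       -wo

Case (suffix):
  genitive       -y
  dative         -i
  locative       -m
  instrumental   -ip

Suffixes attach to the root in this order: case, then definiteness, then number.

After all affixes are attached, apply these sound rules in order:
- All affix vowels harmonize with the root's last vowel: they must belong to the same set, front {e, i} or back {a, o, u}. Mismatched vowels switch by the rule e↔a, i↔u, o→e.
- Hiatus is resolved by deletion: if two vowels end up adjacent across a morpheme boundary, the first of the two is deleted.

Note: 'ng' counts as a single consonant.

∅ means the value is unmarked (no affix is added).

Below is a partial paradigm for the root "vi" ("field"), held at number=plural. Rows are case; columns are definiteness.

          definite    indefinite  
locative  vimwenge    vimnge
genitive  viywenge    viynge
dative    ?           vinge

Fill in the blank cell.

viwenge

Attach case dative -i → vii.
Attach definiteness definite -wo → viiwo.
Attach number plural -nge → viiwonge.
Apply vowel harmony: viiwonge → viiwenge.
Apply vowel deletion: viiwenge → viwenge.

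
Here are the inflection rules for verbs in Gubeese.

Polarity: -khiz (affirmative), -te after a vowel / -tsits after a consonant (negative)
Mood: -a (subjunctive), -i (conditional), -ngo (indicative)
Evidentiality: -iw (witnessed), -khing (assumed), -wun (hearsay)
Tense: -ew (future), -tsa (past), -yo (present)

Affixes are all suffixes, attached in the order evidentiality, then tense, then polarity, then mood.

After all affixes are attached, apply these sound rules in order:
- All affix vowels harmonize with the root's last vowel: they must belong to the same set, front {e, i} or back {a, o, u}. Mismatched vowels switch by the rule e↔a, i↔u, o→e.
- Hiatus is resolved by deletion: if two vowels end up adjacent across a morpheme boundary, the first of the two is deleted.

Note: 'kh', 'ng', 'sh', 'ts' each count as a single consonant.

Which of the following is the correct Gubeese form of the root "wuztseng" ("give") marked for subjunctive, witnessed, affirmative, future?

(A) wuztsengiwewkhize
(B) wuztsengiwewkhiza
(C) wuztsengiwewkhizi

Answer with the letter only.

Attach evidentiality witnessed -iw → wuztsengiw.
Attach tense future -ew → wuztsengiwew.
Attach polarity affirmative -khiz → wuztsengiwewkhiz.
Attach mood subjunctive -a → wuztsengiwewkhiza.
Apply vowel harmony: wuztsengiwewkhiza → wuztsengiwewkhize.
Vowel deletion: no change.
So the correct form is wuztsengiwewkhize, option (A).
(C) wuztsengiwewkhizi is wrong: it uses conditional instead of subjunctive for mood.
(B) wuztsengiwewkhiza is wrong: it fails to apply the sound rule(s).

A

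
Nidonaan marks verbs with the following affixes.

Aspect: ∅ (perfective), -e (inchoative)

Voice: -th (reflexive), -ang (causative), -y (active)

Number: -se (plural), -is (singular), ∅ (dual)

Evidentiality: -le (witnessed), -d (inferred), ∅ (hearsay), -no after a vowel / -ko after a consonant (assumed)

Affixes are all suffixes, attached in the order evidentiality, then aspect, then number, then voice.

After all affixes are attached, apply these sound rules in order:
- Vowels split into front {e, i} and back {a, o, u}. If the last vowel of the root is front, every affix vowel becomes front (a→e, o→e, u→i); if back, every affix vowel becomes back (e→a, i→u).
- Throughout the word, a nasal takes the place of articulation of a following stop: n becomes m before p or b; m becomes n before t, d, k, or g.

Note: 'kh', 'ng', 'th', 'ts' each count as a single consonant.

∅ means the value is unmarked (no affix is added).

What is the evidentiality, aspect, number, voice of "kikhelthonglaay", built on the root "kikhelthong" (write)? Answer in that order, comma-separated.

Segment: kikhelthong-le-e-y.
evidentiality: -le → witnessed.
aspect: -e → inchoative.
number: ∅ → dual.
voice: -y → active.

witnessed, inchoative, dual, active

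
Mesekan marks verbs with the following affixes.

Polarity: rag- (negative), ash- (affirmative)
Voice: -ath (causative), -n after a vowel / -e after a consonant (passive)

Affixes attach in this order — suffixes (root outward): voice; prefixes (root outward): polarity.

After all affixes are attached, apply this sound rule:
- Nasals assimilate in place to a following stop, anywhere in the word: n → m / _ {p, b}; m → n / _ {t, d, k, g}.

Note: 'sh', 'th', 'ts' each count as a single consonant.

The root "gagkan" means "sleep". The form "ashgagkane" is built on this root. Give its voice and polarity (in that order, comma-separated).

passive, affirmative

Segment: ash-gagkan-e.
voice: -n/e → passive.
polarity: ash- → affirmative.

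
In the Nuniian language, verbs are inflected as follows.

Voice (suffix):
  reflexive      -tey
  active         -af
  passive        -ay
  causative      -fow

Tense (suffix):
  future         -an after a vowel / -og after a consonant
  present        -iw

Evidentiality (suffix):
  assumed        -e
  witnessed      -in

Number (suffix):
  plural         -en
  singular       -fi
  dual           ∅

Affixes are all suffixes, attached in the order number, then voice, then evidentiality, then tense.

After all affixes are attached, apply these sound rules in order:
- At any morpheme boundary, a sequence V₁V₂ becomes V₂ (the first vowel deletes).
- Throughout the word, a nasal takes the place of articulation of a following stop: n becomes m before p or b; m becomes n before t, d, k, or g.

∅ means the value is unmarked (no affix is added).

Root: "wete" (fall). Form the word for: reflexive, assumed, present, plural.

wetenteyiw

Attach number plural -en → weteen.
Attach voice reflexive -tey → weteentey.
Attach evidentiality assumed -e → weteenteye.
Attach tense present -iw → weteenteyeiw.
Apply vowel deletion: weteenteyeiw → wetenteyiw.
Nasal assimilation: no change.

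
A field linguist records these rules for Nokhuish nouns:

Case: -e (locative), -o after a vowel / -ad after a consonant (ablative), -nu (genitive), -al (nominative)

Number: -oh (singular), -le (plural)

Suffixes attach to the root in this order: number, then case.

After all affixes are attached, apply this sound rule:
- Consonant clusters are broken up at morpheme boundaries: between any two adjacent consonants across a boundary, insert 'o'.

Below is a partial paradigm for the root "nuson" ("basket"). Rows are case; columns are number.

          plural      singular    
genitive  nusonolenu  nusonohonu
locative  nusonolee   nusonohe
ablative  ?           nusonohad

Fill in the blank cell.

Attach number plural -le → nusonle.
Attach case ablative -o (after vowel 'e') → nusonleo.
Apply epenthesis: nusonleo → nusonoleo.

nusonoleo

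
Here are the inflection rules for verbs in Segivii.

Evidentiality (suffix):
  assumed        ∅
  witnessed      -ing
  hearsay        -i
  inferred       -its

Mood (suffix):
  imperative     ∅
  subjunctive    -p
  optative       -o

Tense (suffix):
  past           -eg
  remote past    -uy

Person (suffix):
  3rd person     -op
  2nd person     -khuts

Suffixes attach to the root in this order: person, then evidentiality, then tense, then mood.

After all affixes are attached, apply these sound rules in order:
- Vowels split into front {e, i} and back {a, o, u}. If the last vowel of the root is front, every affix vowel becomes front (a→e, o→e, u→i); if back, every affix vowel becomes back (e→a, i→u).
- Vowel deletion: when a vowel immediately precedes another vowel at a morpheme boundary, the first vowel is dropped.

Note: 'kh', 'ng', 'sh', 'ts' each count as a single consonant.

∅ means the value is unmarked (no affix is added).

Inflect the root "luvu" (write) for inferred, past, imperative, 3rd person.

luvoputsag

Attach person 3rd person -op → luvuop.
Attach evidentiality inferred -its → luvuopits.
Attach tense past -eg → luvuopitseg.
mood = imperative: zero marking, form stays luvuopitseg.
Apply vowel harmony: luvuopitseg → luvuoputsag.
Apply vowel deletion: luvuoputsag → luvoputsag.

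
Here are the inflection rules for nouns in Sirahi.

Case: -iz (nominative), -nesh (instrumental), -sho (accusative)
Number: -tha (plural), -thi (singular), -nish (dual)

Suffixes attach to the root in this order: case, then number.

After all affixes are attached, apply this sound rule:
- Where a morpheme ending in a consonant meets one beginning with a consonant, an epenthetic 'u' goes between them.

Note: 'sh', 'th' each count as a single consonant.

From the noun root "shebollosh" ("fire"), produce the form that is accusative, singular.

Attach case accusative -sho → shebolloshsho.
Attach number singular -thi → shebolloshshothi.
Apply epenthesis: shebolloshshothi → shebolloshushothi.

shebolloshushothi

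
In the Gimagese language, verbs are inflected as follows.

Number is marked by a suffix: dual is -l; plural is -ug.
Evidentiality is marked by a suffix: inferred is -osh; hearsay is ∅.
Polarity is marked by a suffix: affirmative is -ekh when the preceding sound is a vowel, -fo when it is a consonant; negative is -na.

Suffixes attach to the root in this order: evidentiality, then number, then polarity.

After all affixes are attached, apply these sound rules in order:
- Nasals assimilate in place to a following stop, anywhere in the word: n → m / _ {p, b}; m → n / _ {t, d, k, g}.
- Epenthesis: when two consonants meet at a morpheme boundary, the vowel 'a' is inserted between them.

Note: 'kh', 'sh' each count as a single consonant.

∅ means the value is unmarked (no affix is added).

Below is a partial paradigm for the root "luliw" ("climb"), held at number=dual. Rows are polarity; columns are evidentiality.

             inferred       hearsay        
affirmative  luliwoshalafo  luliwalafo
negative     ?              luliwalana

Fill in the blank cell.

Attach evidentiality inferred -osh → luliwosh.
Attach number dual -l → luliwoshl.
Attach polarity negative -na → luliwoshlna.
Nasal assimilation: no change.
Apply epenthesis: luliwoshlna → luliwoshalana.

luliwoshalana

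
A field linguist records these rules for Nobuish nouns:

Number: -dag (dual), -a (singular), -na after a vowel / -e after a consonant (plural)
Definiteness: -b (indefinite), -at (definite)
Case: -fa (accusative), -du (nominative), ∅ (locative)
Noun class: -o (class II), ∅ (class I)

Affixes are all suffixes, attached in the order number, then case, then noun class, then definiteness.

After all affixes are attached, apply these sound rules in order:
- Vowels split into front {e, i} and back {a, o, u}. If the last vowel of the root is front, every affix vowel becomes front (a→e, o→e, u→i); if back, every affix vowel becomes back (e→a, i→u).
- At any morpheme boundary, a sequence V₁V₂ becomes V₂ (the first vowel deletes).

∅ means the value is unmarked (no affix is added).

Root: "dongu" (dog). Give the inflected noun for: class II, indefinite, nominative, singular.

Attach number singular -a → dongua.
Attach case nominative -du → donguadu.
Attach noun class class II -o → donguaduo.
Attach definiteness indefinite -b → donguaduob.
Vowel harmony: no change.
Apply vowel deletion: donguaduob → dongadob.

dongadob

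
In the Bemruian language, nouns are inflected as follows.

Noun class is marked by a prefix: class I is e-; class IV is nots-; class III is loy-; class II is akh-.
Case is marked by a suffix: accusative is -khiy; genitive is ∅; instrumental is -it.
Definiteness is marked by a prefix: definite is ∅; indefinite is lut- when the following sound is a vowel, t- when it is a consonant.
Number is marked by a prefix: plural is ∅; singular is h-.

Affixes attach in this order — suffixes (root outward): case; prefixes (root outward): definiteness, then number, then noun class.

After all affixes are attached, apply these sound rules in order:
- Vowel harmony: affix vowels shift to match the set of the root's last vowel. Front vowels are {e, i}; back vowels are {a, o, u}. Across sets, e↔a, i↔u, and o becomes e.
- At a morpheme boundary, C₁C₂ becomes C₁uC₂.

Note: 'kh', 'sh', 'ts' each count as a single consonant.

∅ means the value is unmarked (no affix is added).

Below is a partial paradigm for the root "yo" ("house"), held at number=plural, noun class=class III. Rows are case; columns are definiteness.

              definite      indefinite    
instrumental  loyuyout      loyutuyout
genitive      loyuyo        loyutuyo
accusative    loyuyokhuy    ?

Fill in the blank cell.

loyutuyokhuy

Attach case accusative -khiy → yokhiy.
Attach definiteness indefinite t- (before consonant 'y') → tyokhiy.
number = plural: zero marking, form stays tyokhiy.
Attach noun class class III loy- → loytyokhiy.
Apply vowel harmony: loytyokhiy → loytyokhuy.
Apply epenthesis: loytyokhuy → loyutuyokhuy.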